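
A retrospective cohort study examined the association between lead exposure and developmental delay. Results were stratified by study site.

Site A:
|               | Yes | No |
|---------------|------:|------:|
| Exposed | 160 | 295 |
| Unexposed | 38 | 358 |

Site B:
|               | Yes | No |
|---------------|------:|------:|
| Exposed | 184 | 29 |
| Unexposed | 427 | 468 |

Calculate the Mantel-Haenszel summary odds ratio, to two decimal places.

OR_MH = Σ(aᵢdᵢ/nᵢ) / Σ(bᵢcᵢ/nᵢ), where nᵢ is the stratum total.
Stratum 1 (Site A): n = 851; a·d/n = 160·358/851 = 67.3090; b·c/n = 295·38/851 = 13.1727
Stratum 2 (Site B): n = 1108; a·d/n = 184·468/1108 = 77.7184; b·c/n = 29·427/1108 = 11.1760
OR_MH = (67.3090 + 77.7184) / (13.1727 + 11.1760) = 145.0275 / 24.3487 = 5.95626

5.96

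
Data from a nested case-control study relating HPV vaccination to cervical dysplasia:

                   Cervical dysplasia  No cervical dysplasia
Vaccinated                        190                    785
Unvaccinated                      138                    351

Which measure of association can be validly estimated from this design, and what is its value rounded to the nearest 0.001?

0.616

Cells: a = 190, b = 785, c = 138, d = 351.
This is a nested case-control study: participants were sampled on outcome status, so risks in the source population cannot be estimated directly — relative risk is not valid here. The odds ratio is the appropriate measure.
OR = (a·d)/(b·c) = (190 × 351) / (785 × 138) = 66690 / 108330 = 0.61562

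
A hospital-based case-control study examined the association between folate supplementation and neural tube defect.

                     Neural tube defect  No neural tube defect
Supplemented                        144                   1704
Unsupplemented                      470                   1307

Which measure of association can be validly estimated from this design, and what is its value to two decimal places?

Cells: a = 144, b = 1704, c = 470, d = 1307.
This is a hospital-based case-control study: participants were sampled on outcome status, so risks in the source population cannot be estimated directly — relative risk is not valid here. The odds ratio is the appropriate measure.
OR = (a·d)/(b·c) = (144 × 1307) / (1704 × 470) = 188208 / 800880 = 0.23500

0.24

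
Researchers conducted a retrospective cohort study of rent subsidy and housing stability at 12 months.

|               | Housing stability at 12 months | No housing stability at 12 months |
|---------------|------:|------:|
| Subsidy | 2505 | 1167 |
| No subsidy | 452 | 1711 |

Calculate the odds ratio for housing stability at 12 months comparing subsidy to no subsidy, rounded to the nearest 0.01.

Cells: a = 2505, b = 1167, c = 452, d = 1711.
OR = (a·d)/(b·c) = (2505 × 1711) / (1167 × 452) = 4286055 / 527484 = 8.12547
The odds of housing stability at 12 months are about 8.13 times as high in the subsidy group.

8.13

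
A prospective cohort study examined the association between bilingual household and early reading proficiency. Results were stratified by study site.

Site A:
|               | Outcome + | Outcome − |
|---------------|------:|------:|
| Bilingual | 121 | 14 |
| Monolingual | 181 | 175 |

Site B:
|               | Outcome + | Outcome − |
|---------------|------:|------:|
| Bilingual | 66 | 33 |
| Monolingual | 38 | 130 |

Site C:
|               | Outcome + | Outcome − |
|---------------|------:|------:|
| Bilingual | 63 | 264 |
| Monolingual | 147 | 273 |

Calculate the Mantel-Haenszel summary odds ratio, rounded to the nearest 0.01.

1.59

OR_MH = Σ(aᵢdᵢ/nᵢ) / Σ(bᵢcᵢ/nᵢ), where nᵢ is the stratum total.
Stratum 1 (Site A): n = 491; a·d/n = 121·175/491 = 43.1263; b·c/n = 14·181/491 = 5.1609
Stratum 2 (Site B): n = 267; a·d/n = 66·130/267 = 32.1348; b·c/n = 33·38/267 = 4.6966
Stratum 3 (Site C): n = 747; a·d/n = 63·273/747 = 23.0241; b·c/n = 264·147/747 = 51.9518
OR_MH = (43.1263 + 32.1348 + 23.0241) / (5.1609 + 4.6966 + 51.9518) = 98.2852 / 61.8093 = 1.59014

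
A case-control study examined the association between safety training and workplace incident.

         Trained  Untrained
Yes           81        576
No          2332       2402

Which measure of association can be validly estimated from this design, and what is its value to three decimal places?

Reading the table with exposure as columns: a = 81 (Trained, case), b = 2332 (Trained, non-case), c = 576 (Untrained, case), d = 2402.
This is a case-control study: participants were sampled on outcome status, so risks in the source population cannot be estimated directly — relative risk is not valid here. The odds ratio is the appropriate measure.
OR = (a·d)/(b·c) = (81 × 2402) / (2332 × 576) = 194562 / 1343232 = 0.14485

0.145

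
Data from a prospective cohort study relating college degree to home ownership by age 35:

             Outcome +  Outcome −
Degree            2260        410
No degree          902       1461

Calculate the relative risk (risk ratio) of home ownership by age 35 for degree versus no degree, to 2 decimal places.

2.22

Cells: a = 2260, b = 410, c = 902, d = 1461.
Risk in exposed = 2260/2670 = 0.84644; risk in unexposed = 902/2363 = 0.38172.
RR = 0.84644 / 0.38172 = 2.21745
The risk among the exposed is 2.22 times that among the unexposed.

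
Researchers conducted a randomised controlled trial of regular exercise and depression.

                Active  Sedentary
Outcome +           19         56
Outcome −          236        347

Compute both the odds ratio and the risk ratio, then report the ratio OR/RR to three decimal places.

Reading the table with exposure as columns: a = 19 (Active, case), b = 236 (Active, non-case), c = 56 (Sedentary, case), d = 347.
OR = (19·347)/(236·56) = 6593/13216 = 0.49887
Risk in exposed = 19/255 = 0.07451; risk in unexposed = 56/403 = 0.13896; RR = 0.53620
OR/RR = 0.49887 / 0.53620 = 0.93036
The outcome is not rare, so the OR lies further from 1 than the RR.

0.930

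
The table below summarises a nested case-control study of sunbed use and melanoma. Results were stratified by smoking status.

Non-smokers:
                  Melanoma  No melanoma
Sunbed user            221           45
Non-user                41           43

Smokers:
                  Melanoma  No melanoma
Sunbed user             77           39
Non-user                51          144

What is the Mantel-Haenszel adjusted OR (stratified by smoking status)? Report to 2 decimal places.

OR_MH = Σ(aᵢdᵢ/nᵢ) / Σ(bᵢcᵢ/nᵢ), where nᵢ is the stratum total.
Stratum 1 (Non-smokers): n = 350; a·d/n = 221·43/350 = 27.1514; b·c/n = 45·41/350 = 5.2714
Stratum 2 (Smokers): n = 311; a·d/n = 77·144/311 = 35.6527; b·c/n = 39·51/311 = 6.3955
OR_MH = (27.1514 + 35.6527) / (5.2714 + 6.3955) = 62.8042 / 11.6669 = 5.38309

5.38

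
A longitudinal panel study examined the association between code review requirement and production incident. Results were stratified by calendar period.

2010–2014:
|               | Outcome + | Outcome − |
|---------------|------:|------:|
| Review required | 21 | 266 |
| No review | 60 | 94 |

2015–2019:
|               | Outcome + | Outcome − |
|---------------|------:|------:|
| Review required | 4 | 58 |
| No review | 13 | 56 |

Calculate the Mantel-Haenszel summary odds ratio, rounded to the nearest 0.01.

OR_MH = Σ(aᵢdᵢ/nᵢ) / Σ(bᵢcᵢ/nᵢ), where nᵢ is the stratum total.
Stratum 1 (2010–2014): n = 441; a·d/n = 21·94/441 = 4.4762; b·c/n = 266·60/441 = 36.1905
Stratum 2 (2015–2019): n = 131; a·d/n = 4·56/131 = 1.7099; b·c/n = 58·13/131 = 5.7557
OR_MH = (4.4762 + 1.7099) / (36.1905 + 5.7557) = 6.1861 / 41.9462 = 0.14748

0.15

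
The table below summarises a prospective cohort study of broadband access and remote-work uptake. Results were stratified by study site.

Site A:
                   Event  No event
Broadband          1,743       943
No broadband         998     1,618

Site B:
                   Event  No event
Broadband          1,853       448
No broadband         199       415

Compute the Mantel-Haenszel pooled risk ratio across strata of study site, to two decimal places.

RR_MH = Σ(aᵢ·n₀ᵢ/nᵢ) / Σ(cᵢ·n₁ᵢ/nᵢ), with n₁ᵢ = aᵢ+bᵢ (exposed), n₀ᵢ = cᵢ+dᵢ (unexposed), nᵢ = n₁ᵢ+n₀ᵢ.
Stratum 1 (Site A): n₁ = 2686, n₀ = 2616, n = 5302; a·n₀/n = 1743·2616/5302 = 859.9940; c·n₁/n = 998·2686/5302 = 505.5881
Stratum 2 (Site B): n₁ = 2301, n₀ = 614, n = 2915; a·n₀/n = 1853·614/2915 = 390.3060; c·n₁/n = 199·2301/2915 = 157.0837
RR_MH = (859.9940 + 390.3060) / (505.5881 + 157.0837) = 1250.3000 / 662.6718 = 1.88676

1.89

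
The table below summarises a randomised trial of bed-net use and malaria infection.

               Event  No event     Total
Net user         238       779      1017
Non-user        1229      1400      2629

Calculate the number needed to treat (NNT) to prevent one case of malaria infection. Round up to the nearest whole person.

Risk in treated group = 238/1017 = 0.23402; risk in control = 1229/2629 = 0.46748.
Absolute risk reduction = 0.46748 − 0.23402 = 0.23346
NNT = 1 / ARR = 1 / 0.23346 = 4.283 → round up → 5

5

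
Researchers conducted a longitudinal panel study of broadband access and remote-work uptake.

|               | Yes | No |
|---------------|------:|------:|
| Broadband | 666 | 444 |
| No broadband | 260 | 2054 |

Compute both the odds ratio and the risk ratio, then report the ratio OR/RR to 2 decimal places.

Cells: a = 666, b = 444, c = 260, d = 2054.
OR = (666·2054)/(444·260) = 1367964/115440 = 11.85000
Risk in exposed = 666/1110 = 0.60000; risk in unexposed = 260/2314 = 0.11236; RR = 5.34000
OR/RR = 11.85000 / 5.34000 = 2.21910
The outcome is not rare, so the OR lies further from 1 than the RR.

2.22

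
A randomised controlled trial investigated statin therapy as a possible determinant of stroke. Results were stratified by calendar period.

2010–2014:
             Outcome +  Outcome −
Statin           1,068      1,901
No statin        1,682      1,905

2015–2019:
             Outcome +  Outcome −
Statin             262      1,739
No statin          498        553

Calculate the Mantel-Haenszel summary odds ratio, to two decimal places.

OR_MH = Σ(aᵢdᵢ/nᵢ) / Σ(bᵢcᵢ/nᵢ), where nᵢ is the stratum total.
Stratum 1 (2010–2014): n = 6556; a·d/n = 1068·1905/6556 = 310.3325; b·c/n = 1901·1682/6556 = 487.7184
Stratum 2 (2015–2019): n = 3052; a·d/n = 262·553/3052 = 47.4725; b·c/n = 1739·498/3052 = 283.7556
OR_MH = (310.3325 + 47.4725) / (487.7184 + 283.7556) = 357.8050 / 771.4740 = 0.46379

0.46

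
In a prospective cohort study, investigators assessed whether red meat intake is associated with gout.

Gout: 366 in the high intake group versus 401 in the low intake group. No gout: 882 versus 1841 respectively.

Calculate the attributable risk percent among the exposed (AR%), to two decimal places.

From the description: a = 366, b = 882, c = 401, d = 1841.
Risk in exposed = 366/1248 = 0.29327; risk in unexposed = 401/2242 = 0.17886.
RR = 0.29327/0.17886 = 1.63967
AR% = (RR − 1)/RR × 100 = (1.63967 − 1)/1.63967 × 100 = 39.0123%

39.01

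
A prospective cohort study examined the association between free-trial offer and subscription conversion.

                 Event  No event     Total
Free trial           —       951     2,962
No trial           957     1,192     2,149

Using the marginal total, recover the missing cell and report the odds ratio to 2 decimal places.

The missing cell is in the exposed row: 2962 − 951 = 2011.
So a = 2011, b = 951, c = 957, d = 1192.
OR = (a·d)/(b·c) = (2011 × 1192) / (951 × 957) = 2397112 / 910107 = 2.63388

2.63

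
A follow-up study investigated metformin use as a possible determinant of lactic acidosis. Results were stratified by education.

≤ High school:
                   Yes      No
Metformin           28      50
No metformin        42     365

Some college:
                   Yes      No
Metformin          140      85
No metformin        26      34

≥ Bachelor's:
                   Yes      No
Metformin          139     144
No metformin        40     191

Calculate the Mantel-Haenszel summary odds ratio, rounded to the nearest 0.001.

3.840

OR_MH = Σ(aᵢdᵢ/nᵢ) / Σ(bᵢcᵢ/nᵢ), where nᵢ is the stratum total.
Stratum 1 (≤ High school): n = 485; a·d/n = 28·365/485 = 21.0722; b·c/n = 50·42/485 = 4.3299
Stratum 2 (Some college): n = 285; a·d/n = 140·34/285 = 16.7018; b·c/n = 85·26/285 = 7.7544
Stratum 3 (≥ Bachelor's): n = 514; a·d/n = 139·191/514 = 51.6518; b·c/n = 144·40/514 = 11.2062
OR_MH = (21.0722 + 16.7018 + 51.6518) / (4.3299 + 7.7544 + 11.2062) = 89.4257 / 23.2905 = 3.83958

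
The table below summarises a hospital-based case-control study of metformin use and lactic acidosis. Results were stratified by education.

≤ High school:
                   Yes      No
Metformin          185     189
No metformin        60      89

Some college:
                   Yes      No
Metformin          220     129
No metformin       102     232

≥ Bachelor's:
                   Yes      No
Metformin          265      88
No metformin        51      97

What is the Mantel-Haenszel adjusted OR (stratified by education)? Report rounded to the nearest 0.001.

3.156

OR_MH = Σ(aᵢdᵢ/nᵢ) / Σ(bᵢcᵢ/nᵢ), where nᵢ is the stratum total.
Stratum 1 (≤ High school): n = 523; a·d/n = 185·89/523 = 31.4818; b·c/n = 189·60/523 = 21.6826
Stratum 2 (Some college): n = 683; a·d/n = 220·232/683 = 74.7291; b·c/n = 129·102/683 = 19.2650
Stratum 3 (≥ Bachelor's): n = 501; a·d/n = 265·97/501 = 51.3074; b·c/n = 88·51/501 = 8.9581
OR_MH = (31.4818 + 74.7291 + 51.3074) / (21.6826 + 19.2650 + 8.9581) = 157.5184 / 49.9057 = 3.15632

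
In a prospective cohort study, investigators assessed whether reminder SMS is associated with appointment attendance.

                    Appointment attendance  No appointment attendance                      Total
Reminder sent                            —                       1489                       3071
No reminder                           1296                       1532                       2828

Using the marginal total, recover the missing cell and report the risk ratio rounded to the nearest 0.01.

1.12

The missing cell is in the exposed row: 3071 − 1489 = 1582.
So a = 1582, b = 1489, c = 1296, d = 1532.
RR = [a/(a+b)] / [c/(c+d)] = (1582/3071) / (1296/2828) = 0.51514/0.45827 = 1.12409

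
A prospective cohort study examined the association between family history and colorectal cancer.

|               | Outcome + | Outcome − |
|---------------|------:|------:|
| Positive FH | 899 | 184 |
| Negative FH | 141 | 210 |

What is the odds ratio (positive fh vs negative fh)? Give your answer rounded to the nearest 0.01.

7.28

Cells: a = 899, b = 184, c = 141, d = 210.
OR = (a·d)/(b·c) = (899 × 210) / (184 × 141) = 188790 / 25944 = 7.27683
The odds of colorectal cancer are about 7.28 times as high in the positive fh group.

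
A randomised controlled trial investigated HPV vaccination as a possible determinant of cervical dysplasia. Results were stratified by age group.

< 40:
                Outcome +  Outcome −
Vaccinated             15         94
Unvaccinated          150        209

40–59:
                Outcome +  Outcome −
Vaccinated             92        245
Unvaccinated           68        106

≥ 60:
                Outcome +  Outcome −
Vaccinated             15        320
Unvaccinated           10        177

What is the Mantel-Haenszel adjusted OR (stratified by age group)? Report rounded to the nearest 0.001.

OR_MH = Σ(aᵢdᵢ/nᵢ) / Σ(bᵢcᵢ/nᵢ), where nᵢ is the stratum total.
Stratum 1 (< 40): n = 468; a·d/n = 15·209/468 = 6.6987; b·c/n = 94·150/468 = 30.1282
Stratum 2 (40–59): n = 511; a·d/n = 92·106/511 = 19.0841; b·c/n = 245·68/511 = 32.6027
Stratum 3 (≥ 60): n = 522; a·d/n = 15·177/522 = 5.0862; b·c/n = 320·10/522 = 6.1303
OR_MH = (6.6987 + 19.0841 + 5.0862) / (30.1282 + 32.6027 + 6.1303) = 30.8691 / 68.8612 = 0.44828

0.448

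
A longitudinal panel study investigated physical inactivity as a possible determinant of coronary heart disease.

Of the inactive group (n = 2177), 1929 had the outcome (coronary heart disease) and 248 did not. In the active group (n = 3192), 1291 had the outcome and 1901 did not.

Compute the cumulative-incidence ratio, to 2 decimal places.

From the description: a = 1929, b = 248, c = 1291, d = 1901.
Risk in exposed = 1929/2177 = 0.88608; risk in unexposed = 1291/3192 = 0.40445.
RR = 0.88608 / 0.40445 = 2.19084
The risk among the exposed is 2.19 times that among the unexposed.

2.19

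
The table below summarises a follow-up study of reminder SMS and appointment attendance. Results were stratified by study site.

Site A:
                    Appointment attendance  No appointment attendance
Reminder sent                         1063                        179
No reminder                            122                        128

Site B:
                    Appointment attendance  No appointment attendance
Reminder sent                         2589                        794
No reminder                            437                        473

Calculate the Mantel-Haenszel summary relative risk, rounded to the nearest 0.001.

1.630

RR_MH = Σ(aᵢ·n₀ᵢ/nᵢ) / Σ(cᵢ·n₁ᵢ/nᵢ), with n₁ᵢ = aᵢ+bᵢ (exposed), n₀ᵢ = cᵢ+dᵢ (unexposed), nᵢ = n₁ᵢ+n₀ᵢ.
Stratum 1 (Site A): n₁ = 1242, n₀ = 250, n = 1492; a·n₀/n = 1063·250/1492 = 178.1166; c·n₁/n = 122·1242/1492 = 101.5576
Stratum 2 (Site B): n₁ = 3383, n₀ = 910, n = 4293; a·n₀/n = 2589·910/4293 = 548.7980; c·n₁/n = 437·3383/4293 = 344.3678
RR_MH = (178.1166 + 548.7980) / (101.5576 + 344.3678) = 726.9147 / 445.9254 = 1.63013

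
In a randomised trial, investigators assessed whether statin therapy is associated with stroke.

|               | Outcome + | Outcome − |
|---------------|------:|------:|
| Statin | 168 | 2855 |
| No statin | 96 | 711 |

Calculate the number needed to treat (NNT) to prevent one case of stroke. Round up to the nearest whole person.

Risk in treated group = 168/3023 = 0.05557; risk in control = 96/807 = 0.11896.
Absolute risk reduction = 0.11896 − 0.05557 = 0.06339
NNT = 1 / ARR = 1 / 0.06339 = 15.777 → round up → 16

16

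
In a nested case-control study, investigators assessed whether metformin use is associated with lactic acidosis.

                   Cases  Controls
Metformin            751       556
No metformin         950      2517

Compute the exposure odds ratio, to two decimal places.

3.58

Cells: a = 751, b = 556, c = 950, d = 2517.
OR = (a·d)/(b·c) = (751 × 2517) / (556 × 950) = 1890267 / 528200 = 3.57870
The odds of lactic acidosis are about 3.58 times as high in the metformin group.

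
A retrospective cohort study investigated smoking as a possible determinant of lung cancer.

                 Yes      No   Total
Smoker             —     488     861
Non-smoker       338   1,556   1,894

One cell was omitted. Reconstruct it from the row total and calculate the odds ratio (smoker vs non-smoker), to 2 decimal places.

The missing cell is in the exposed row: 861 − 488 = 373.
So a = 373, b = 488, c = 338, d = 1556.
OR = (a·d)/(b·c) = (373 × 1556) / (488 × 338) = 580388 / 164944 = 3.51870

3.52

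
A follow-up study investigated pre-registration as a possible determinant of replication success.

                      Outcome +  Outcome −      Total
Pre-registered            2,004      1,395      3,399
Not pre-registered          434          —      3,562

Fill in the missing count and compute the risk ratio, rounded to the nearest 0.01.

4.84

The missing cell is in the unexposed row: 3562 − 434 = 3128.
So a = 2004, b = 1395, c = 434, d = 3128.
RR = [a/(a+b)] / [c/(c+d)] = (2004/3399) / (434/3562) = 0.58959/0.12184 = 4.83895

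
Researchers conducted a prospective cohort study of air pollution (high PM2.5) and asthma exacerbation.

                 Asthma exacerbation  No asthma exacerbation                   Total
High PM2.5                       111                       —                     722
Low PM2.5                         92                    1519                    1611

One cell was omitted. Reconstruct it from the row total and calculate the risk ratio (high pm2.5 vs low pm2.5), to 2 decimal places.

The missing cell is in the exposed row: 722 − 111 = 611.
So a = 111, b = 611, c = 92, d = 1519.
RR = [a/(a+b)] / [c/(c+d)] = (111/722) / (92/1611) = 0.15374/0.05711 = 2.69211

2.69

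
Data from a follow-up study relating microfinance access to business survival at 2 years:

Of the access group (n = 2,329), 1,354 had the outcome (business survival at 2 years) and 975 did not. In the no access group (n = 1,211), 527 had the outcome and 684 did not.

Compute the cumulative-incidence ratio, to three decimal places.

1.336

From the description: a = 1354, b = 975, c = 527, d = 684.
Risk in exposed = 1354/2329 = 0.58137; risk in unexposed = 527/1211 = 0.43518.
RR = 0.58137 / 0.43518 = 1.33593
The risk among the exposed is 1.34 times that among the unexposed.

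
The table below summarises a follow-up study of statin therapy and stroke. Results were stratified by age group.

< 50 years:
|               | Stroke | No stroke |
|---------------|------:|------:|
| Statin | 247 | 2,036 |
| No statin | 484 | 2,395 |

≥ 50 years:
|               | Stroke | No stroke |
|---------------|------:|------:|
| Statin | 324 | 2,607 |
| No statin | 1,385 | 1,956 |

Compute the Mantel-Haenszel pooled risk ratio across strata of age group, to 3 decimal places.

0.360

RR_MH = Σ(aᵢ·n₀ᵢ/nᵢ) / Σ(cᵢ·n₁ᵢ/nᵢ), with n₁ᵢ = aᵢ+bᵢ (exposed), n₀ᵢ = cᵢ+dᵢ (unexposed), nᵢ = n₁ᵢ+n₀ᵢ.
Stratum 1 (< 50 years): n₁ = 2283, n₀ = 2879, n = 5162; a·n₀/n = 247·2879/5162 = 137.7592; c·n₁/n = 484·2283/5162 = 214.0589
Stratum 2 (≥ 50 years): n₁ = 2931, n₀ = 3341, n = 6272; a·n₀/n = 324·3341/6272 = 172.5899; c·n₁/n = 1385·2931/6272 = 647.2313
RR_MH = (137.7592 + 172.5899) / (214.0589 + 647.2313) = 310.3491 / 861.2902 = 0.36033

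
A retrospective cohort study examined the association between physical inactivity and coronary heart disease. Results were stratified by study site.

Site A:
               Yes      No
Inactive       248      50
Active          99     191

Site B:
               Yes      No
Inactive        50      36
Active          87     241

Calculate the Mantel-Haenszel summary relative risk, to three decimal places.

2.373

RR_MH = Σ(aᵢ·n₀ᵢ/nᵢ) / Σ(cᵢ·n₁ᵢ/nᵢ), with n₁ᵢ = aᵢ+bᵢ (exposed), n₀ᵢ = cᵢ+dᵢ (unexposed), nᵢ = n₁ᵢ+n₀ᵢ.
Stratum 1 (Site A): n₁ = 298, n₀ = 290, n = 588; a·n₀/n = 248·290/588 = 122.3129; c·n₁/n = 99·298/588 = 50.1735
Stratum 2 (Site B): n₁ = 86, n₀ = 328, n = 414; a·n₀/n = 50·328/414 = 39.6135; c·n₁/n = 87·86/414 = 18.0725
RR_MH = (122.3129 + 39.6135) / (50.1735 + 18.0725) = 161.9265 / 68.2459 = 2.37269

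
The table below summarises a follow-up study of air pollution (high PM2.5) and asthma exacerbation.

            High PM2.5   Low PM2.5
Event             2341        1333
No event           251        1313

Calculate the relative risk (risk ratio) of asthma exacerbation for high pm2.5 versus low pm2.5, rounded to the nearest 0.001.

Reading the table with exposure as columns: a = 2341 (High PM2.5, case), b = 251 (High PM2.5, non-case), c = 1333 (Low PM2.5, case), d = 1313.
Risk in exposed = 2341/2592 = 0.90316; risk in unexposed = 1333/2646 = 0.50378.
RR = 0.90316 / 0.50378 = 1.79278
The risk among the exposed is 1.79 times that among the unexposed.

1.793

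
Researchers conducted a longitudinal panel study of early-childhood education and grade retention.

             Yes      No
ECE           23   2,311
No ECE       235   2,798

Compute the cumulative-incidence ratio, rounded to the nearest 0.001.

Cells: a = 23, b = 2311, c = 235, d = 2798.
Risk in exposed = 23/2334 = 0.00985; risk in unexposed = 235/3033 = 0.07748.
RR = 0.00985 / 0.07748 = 0.12718
The risk is 87% lower among the exposed than among the unexposed.

0.127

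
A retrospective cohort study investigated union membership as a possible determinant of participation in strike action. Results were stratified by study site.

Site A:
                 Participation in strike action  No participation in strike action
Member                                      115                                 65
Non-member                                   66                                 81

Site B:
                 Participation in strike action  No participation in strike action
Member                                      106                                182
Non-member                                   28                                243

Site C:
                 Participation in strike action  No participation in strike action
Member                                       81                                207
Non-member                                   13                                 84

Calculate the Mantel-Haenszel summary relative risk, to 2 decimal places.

RR_MH = Σ(aᵢ·n₀ᵢ/nᵢ) / Σ(cᵢ·n₁ᵢ/nᵢ), with n₁ᵢ = aᵢ+bᵢ (exposed), n₀ᵢ = cᵢ+dᵢ (unexposed), nᵢ = n₁ᵢ+n₀ᵢ.
Stratum 1 (Site A): n₁ = 180, n₀ = 147, n = 327; a·n₀/n = 115·147/327 = 51.6972; c·n₁/n = 66·180/327 = 36.3303
Stratum 2 (Site B): n₁ = 288, n₀ = 271, n = 559; a·n₀/n = 106·271/559 = 51.3882; c·n₁/n = 28·288/559 = 14.4258
Stratum 3 (Site C): n₁ = 288, n₀ = 97, n = 385; a·n₀/n = 81·97/385 = 20.4078; c·n₁/n = 13·288/385 = 9.7247
RR_MH = (51.6972 + 51.3882 + 20.4078) / (36.3303 + 14.4258 + 9.7247) = 123.4932 / 60.4807 = 2.04186

2.04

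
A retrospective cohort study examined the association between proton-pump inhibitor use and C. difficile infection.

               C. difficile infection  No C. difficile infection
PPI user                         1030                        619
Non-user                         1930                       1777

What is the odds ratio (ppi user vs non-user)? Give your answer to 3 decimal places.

Cells: a = 1030, b = 619, c = 1930, d = 1777.
OR = (a·d)/(b·c) = (1030 × 1777) / (619 × 1930) = 1830310 / 1194670 = 1.53206
The odds of C. difficile infection are about 1.53 times as high in the ppi user group.

1.532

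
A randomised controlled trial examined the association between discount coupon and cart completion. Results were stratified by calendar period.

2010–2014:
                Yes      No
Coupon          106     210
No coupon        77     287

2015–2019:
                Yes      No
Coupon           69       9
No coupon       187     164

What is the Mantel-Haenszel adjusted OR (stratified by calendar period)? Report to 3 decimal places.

OR_MH = Σ(aᵢdᵢ/nᵢ) / Σ(bᵢcᵢ/nᵢ), where nᵢ is the stratum total.
Stratum 1 (2010–2014): n = 680; a·d/n = 106·287/680 = 44.7382; b·c/n = 210·77/680 = 23.7794
Stratum 2 (2015–2019): n = 429; a·d/n = 69·164/429 = 26.3776; b·c/n = 9·187/429 = 3.9231
OR_MH = (44.7382 + 26.3776) / (23.7794 + 3.9231) = 71.1159 / 27.7025 = 2.56713

2.567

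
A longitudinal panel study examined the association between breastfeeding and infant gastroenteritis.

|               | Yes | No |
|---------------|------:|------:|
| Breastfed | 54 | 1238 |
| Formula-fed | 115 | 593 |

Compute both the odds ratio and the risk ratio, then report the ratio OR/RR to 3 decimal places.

0.874

Cells: a = 54, b = 1238, c = 115, d = 593.
OR = (54·593)/(1238·115) = 32022/142370 = 0.22492
Risk in exposed = 54/1292 = 0.04180; risk in unexposed = 115/708 = 0.16243; RR = 0.25732
OR/RR = 0.22492 / 0.25732 = 0.87410
The outcome is not rare, so the OR lies further from 1 than the RR.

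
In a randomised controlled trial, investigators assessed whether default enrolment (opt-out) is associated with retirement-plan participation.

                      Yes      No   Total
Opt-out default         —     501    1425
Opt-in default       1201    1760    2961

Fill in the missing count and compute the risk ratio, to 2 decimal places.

The missing cell is in the exposed row: 1425 − 501 = 924.
So a = 924, b = 501, c = 1201, d = 1760.
RR = [a/(a+b)] / [c/(c+d)] = (924/1425) / (1201/2961) = 0.64842/0.40561 = 1.59865

1.60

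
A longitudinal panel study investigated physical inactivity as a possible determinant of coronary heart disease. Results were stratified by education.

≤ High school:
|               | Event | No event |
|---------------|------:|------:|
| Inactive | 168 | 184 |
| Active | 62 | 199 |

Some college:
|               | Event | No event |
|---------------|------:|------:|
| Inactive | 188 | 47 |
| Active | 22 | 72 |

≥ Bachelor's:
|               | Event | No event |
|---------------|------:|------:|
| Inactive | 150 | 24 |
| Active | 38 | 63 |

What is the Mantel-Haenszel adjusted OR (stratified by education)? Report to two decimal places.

OR_MH = Σ(aᵢdᵢ/nᵢ) / Σ(bᵢcᵢ/nᵢ), where nᵢ is the stratum total.
Stratum 1 (≤ High school): n = 613; a·d/n = 168·199/613 = 54.5383; b·c/n = 184·62/613 = 18.6101
Stratum 2 (Some college): n = 329; a·d/n = 188·72/329 = 41.1429; b·c/n = 47·22/329 = 3.1429
Stratum 3 (≥ Bachelor's): n = 275; a·d/n = 150·63/275 = 34.3636; b·c/n = 24·38/275 = 3.3164
OR_MH = (54.5383 + 41.1429 + 34.3636) / (18.6101 + 3.1429 + 3.3164) = 130.0448 / 25.0693 = 5.18741

5.19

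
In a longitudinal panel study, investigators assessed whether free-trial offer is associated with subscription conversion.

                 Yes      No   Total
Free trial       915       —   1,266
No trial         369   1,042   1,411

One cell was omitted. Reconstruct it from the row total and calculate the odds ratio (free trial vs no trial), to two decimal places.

The missing cell is in the exposed row: 1266 − 915 = 351.
So a = 915, b = 351, c = 369, d = 1042.
OR = (a·d)/(b·c) = (915 × 1042) / (351 × 369) = 953430 / 129519 = 7.36131

7.36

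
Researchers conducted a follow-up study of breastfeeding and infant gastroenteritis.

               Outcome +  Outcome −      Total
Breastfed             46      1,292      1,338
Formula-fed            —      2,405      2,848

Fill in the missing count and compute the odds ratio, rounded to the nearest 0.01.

The missing cell is in the unexposed row: 2848 − 2405 = 443.
So a = 46, b = 1292, c = 443, d = 2405.
OR = (a·d)/(b·c) = (46 × 2405) / (1292 × 443) = 110630 / 572356 = 0.19329

0.19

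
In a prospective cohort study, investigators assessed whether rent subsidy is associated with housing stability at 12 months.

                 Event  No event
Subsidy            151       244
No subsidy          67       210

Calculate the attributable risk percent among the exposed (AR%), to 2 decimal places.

36.73

Cells: a = 151, b = 244, c = 67, d = 210.
Risk in exposed = 151/395 = 0.38228; risk in unexposed = 67/277 = 0.24188.
RR = 0.38228/0.24188 = 1.58046
AR% = (RR − 1)/RR × 100 = (1.58046 − 1)/1.58046 × 100 = 36.7275%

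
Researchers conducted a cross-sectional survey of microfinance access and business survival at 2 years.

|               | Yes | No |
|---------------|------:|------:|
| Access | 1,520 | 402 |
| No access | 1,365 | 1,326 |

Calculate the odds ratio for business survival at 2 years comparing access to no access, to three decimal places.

Cells: a = 1520, b = 402, c = 1365, d = 1326.
OR = (a·d)/(b·c) = (1520 × 1326) / (402 × 1365) = 2015520 / 548730 = 3.67306
The odds of business survival at 2 years are about 3.67 times as high in the access group.

3.673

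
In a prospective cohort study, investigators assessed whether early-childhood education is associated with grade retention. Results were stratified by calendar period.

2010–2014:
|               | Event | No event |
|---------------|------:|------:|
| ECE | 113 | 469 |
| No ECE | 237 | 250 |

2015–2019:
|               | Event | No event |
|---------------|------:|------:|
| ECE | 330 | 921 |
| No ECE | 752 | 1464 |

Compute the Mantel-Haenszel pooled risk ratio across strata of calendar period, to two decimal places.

0.66

RR_MH = Σ(aᵢ·n₀ᵢ/nᵢ) / Σ(cᵢ·n₁ᵢ/nᵢ), with n₁ᵢ = aᵢ+bᵢ (exposed), n₀ᵢ = cᵢ+dᵢ (unexposed), nᵢ = n₁ᵢ+n₀ᵢ.
Stratum 1 (2010–2014): n₁ = 582, n₀ = 487, n = 1069; a·n₀/n = 113·487/1069 = 51.4790; c·n₁/n = 237·582/1069 = 129.0309
Stratum 2 (2015–2019): n₁ = 1251, n₀ = 2216, n = 3467; a·n₀/n = 330·2216/3467 = 210.9259; c·n₁/n = 752·1251/3467 = 271.3447
RR_MH = (51.4790 + 210.9259) / (129.0309 + 271.3447) = 262.4048 / 400.3755 = 0.65540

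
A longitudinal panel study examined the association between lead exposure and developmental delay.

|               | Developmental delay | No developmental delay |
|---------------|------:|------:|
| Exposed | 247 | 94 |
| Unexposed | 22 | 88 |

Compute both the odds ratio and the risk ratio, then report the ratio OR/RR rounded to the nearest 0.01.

Cells: a = 247, b = 94, c = 22, d = 88.
OR = (247·88)/(94·22) = 21736/2068 = 10.51064
Risk in exposed = 247/341 = 0.72434; risk in unexposed = 22/110 = 0.20000; RR = 3.62170
OR/RR = 10.51064 / 3.62170 = 2.90213
The outcome is not rare, so the OR lies further from 1 than the RR.

2.90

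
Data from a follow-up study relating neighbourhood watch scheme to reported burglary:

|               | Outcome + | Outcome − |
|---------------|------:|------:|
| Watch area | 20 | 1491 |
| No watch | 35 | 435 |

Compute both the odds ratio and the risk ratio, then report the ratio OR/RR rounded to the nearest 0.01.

Cells: a = 20, b = 1491, c = 35, d = 435.
OR = (20·435)/(1491·35) = 8700/52185 = 0.16671
Risk in exposed = 20/1511 = 0.01324; risk in unexposed = 35/470 = 0.07447; RR = 0.17774
OR/RR = 0.16671 / 0.17774 = 0.93795
The outcome is rare in both groups, so OR ≈ RR (ratio near 1).

0.94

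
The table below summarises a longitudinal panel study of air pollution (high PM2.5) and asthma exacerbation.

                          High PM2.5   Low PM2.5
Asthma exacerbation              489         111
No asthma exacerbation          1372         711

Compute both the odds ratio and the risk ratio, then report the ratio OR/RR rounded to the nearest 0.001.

1.173

Reading the table with exposure as columns: a = 489 (High PM2.5, case), b = 1372 (High PM2.5, non-case), c = 111 (Low PM2.5, case), d = 711.
OR = (489·711)/(1372·111) = 347679/152292 = 2.28298
Risk in exposed = 489/1861 = 0.26276; risk in unexposed = 111/822 = 0.13504; RR = 1.94586
OR/RR = 2.28298 / 1.94586 = 1.17325
The outcome is not rare, so the OR lies further from 1 than the RR.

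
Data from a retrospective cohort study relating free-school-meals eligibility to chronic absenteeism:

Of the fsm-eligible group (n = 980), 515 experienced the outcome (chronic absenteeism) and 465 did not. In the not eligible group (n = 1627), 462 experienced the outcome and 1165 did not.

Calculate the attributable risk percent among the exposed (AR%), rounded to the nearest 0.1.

46.0

From the description: a = 515, b = 465, c = 462, d = 1165.
Risk in exposed = 515/980 = 0.52551; risk in unexposed = 462/1627 = 0.28396.
RR = 0.52551/0.28396 = 1.85066
AR% = (RR − 1)/RR × 100 = (1.85066 − 1)/1.85066 × 100 = 45.9652%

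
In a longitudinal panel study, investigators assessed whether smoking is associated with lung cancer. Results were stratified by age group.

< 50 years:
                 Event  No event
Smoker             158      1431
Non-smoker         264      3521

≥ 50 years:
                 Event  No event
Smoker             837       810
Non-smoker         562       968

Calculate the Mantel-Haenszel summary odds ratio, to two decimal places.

OR_MH = Σ(aᵢdᵢ/nᵢ) / Σ(bᵢcᵢ/nᵢ), where nᵢ is the stratum total.
Stratum 1 (< 50 years): n = 5374; a·d/n = 158·3521/5374 = 103.5203; b·c/n = 1431·264/5374 = 70.2985
Stratum 2 (≥ 50 years): n = 3177; a·d/n = 837·968/3177 = 255.0255; b·c/n = 810·562/3177 = 143.2861
OR_MH = (103.5203 + 255.0255) / (70.2985 + 143.2861) = 358.5458 / 213.5846 = 1.67871

1.68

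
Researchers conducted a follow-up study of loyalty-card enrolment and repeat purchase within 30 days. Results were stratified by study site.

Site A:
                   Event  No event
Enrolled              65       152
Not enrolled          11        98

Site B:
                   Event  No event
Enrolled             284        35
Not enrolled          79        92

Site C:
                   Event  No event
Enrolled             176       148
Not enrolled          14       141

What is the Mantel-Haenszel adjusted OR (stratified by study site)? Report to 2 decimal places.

8.26

OR_MH = Σ(aᵢdᵢ/nᵢ) / Σ(bᵢcᵢ/nᵢ), where nᵢ is the stratum total.
Stratum 1 (Site A): n = 326; a·d/n = 65·98/326 = 19.5399; b·c/n = 152·11/326 = 5.1288
Stratum 2 (Site B): n = 490; a·d/n = 284·92/490 = 53.3224; b·c/n = 35·79/490 = 5.6429
Stratum 3 (Site C): n = 479; a·d/n = 176·141/479 = 51.8079; b·c/n = 148·14/479 = 4.3257
OR_MH = (19.5399 + 53.3224 + 51.8079) / (5.1288 + 5.6429 + 4.3257) = 124.6703 / 15.0974 = 8.25775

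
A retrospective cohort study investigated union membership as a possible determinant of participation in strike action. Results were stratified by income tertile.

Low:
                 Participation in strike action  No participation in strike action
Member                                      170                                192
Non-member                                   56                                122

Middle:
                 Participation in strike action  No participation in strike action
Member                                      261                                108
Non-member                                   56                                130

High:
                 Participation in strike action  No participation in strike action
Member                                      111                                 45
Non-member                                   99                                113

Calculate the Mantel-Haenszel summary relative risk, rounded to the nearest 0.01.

RR_MH = Σ(aᵢ·n₀ᵢ/nᵢ) / Σ(cᵢ·n₁ᵢ/nᵢ), with n₁ᵢ = aᵢ+bᵢ (exposed), n₀ᵢ = cᵢ+dᵢ (unexposed), nᵢ = n₁ᵢ+n₀ᵢ.
Stratum 1 (Low): n₁ = 362, n₀ = 178, n = 540; a·n₀/n = 170·178/540 = 56.0370; c·n₁/n = 56·362/540 = 37.5407
Stratum 2 (Middle): n₁ = 369, n₀ = 186, n = 555; a·n₀/n = 261·186/555 = 87.4703; c·n₁/n = 56·369/555 = 37.2324
Stratum 3 (High): n₁ = 156, n₀ = 212, n = 368; a·n₀/n = 111·212/368 = 63.9457; c·n₁/n = 99·156/368 = 41.9674
RR_MH = (56.0370 + 87.4703 + 63.9457) / (37.5407 + 37.2324 + 41.9674) = 207.4530 / 116.7406 = 1.77704

1.78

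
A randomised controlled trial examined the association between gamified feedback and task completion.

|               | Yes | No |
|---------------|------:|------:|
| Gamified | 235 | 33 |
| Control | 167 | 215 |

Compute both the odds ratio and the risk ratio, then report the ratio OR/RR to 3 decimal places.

Cells: a = 235, b = 33, c = 167, d = 215.
OR = (235·215)/(33·167) = 50525/5511 = 9.16803
Risk in exposed = 235/268 = 0.87687; risk in unexposed = 167/382 = 0.43717; RR = 2.00576
OR/RR = 9.16803 / 2.00576 = 4.57084
The outcome is not rare, so the OR lies further from 1 than the RR.

4.571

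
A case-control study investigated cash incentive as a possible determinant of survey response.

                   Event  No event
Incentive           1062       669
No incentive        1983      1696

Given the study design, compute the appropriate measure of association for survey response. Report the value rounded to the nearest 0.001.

1.358

Cells: a = 1062, b = 669, c = 1983, d = 1696.
This is a case-control study: participants were sampled on outcome status, so risks in the source population cannot be estimated directly — relative risk is not valid here. The odds ratio is the appropriate measure.
OR = (a·d)/(b·c) = (1062 × 1696) / (669 × 1983) = 1801152 / 1326627 = 1.35769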